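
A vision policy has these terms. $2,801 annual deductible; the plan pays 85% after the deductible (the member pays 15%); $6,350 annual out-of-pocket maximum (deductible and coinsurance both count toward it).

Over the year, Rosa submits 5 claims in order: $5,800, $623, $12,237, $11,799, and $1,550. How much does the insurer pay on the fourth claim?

$10,628.85

Claim 1 — $5,800: $2,801 finishes the deductible; $2,999 goes to coinsurance; 15% of $2,999 = $449.85. Member owes $3,250.85 (running OOP $3,250.85). Insurer: $5,800 − $3,250.85 = $2,549.15.
Claim 2 — $623: 15% coinsurance on $623 = $93.45. Cost to member: $93.45. OOP to date $3,344.30. Plan pays $623 − $93.45 = $529.55.
Claim 3 — $12,237: deductible met; 15% of $12,237 = $1,835.55. Cost to member: $1,835.55. OOP to date $5,179.85. Plan pays $12,237 − $1,835.55 = $10,401.45.
Claim 4 — $11,799: deductible already satisfied, so member's share is 15% × $11,799 = $1,769.85. That would push OOP to $6,949.70, over the $6,350 cap, so member pays $6,350 − $5,179.85 = $1,170.15. Insurer: $11,799 − $1,170.15 = $10,628.85.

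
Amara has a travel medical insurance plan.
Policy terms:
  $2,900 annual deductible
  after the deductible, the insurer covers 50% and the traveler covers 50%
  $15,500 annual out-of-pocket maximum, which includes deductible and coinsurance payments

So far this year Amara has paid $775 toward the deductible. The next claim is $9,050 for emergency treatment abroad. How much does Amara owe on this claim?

$5,587.50

$775 of the $2,900 deductible is already met, leaving $2,125.
After the $2,125 deductible portion, $9,050 − $2,125 = $6,925 is subject to coinsurance.
Coinsurance: $6,925 × 50% = $3,462.50.
That puts the traveler's cost at $2,125 + $3,462.50 = $5,587.50 before any cap.
Cumulative spending $775 + $5,587.50 = $6,362.50 stays under the $15,500 maximum.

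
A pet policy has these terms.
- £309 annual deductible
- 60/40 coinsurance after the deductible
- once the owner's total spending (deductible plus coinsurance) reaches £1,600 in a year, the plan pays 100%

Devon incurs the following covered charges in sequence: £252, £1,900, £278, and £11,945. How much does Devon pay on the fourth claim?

Bill 1, £252: fully absorbed by the deductible. Cost to owner: £252. OOP to date £252.
Bill 2, £1,900: £57 finishes the deductible; £1,843 goes to coinsurance; 40% of £1,843 = £737.20. Owner pays £794.20; OOP now £1,046.20.
Bill 3, £278: deductible already satisfied, so owner's share is 40% × £278 = £111.20. Owner pays £111.20; OOP now £1,157.40.
Bill 4, £11,945: deductible already satisfied, so owner's share is 40% × £11,945 = £4,778. Adding that to £1,157.40 gives £5,935.40, past the £1,600 cap; owner pays only £1,600 − £1,157.40 = £442.60.

£442.60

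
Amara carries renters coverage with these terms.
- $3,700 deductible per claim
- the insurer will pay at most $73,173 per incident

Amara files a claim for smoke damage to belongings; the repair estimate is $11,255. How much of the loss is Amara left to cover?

$3,700

After the deductible, $11,255 − $3,700 = $7,555 remains.
That's under the $73,173 cap, so the insurer reimburses the full $7,555.
Out of pocket: $11,255 − $7,555 = $3,700.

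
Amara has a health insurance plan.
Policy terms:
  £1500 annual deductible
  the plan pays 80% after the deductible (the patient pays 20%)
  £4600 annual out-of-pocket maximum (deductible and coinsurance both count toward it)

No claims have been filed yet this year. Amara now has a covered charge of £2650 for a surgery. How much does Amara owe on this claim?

The full £1500 deductible is still open; £1500 of this bill applies to it.
That leaves £2650 − £1500 = £1150 for coinsurance.
20% of £1150 = £230 falls to the patient.
That puts the patient's cost at £1500 + £230 = £1730 before any cap.
Cumulative spending £0 + £1730 = £1730 stays under the £4600 maximum.

£1730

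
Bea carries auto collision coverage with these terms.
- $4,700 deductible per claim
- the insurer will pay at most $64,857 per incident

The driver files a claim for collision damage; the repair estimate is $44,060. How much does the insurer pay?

$39,360

Less the $4,700 deductible: $44,060 − $4,700 = $39,360.
That's under the $64,857 cap, so the insurer reimburses the full $39,360.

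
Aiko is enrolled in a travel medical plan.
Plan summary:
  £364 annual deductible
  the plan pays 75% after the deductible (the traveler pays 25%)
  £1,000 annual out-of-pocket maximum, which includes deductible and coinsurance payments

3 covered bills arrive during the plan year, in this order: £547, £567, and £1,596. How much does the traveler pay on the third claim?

£399

Claim 1 — £547: £364 finishes the deductible; £183 goes to coinsurance; traveler's 25% is £45.75. Traveler pays £409.75; OOP now £409.75.
Claim 2 — £567: deductible already satisfied, so traveler's share is 25% × £567 = £141.75. Cost to traveler: £141.75. OOP to date £551.50.
Claim 3 — £1,596: 25% coinsurance on £1,596 = £399. Traveler pays £399; OOP now £950.50.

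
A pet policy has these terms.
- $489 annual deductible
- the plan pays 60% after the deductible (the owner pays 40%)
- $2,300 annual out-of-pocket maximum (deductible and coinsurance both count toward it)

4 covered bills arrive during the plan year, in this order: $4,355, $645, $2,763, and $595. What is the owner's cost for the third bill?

$6.60

Claim 1 — $4,355: $489 to deductible, leaving $3,866; coinsurance $3,866 × 40% = $1,546.40. Cost to owner: $2,035.40. OOP to date $2,035.40.
Claim 2 — $645: deductible met; 40% of $645 = $258. Owner owes $258 (running OOP $2,293.40).
Claim 3 — $2,763: deductible met; 40% of $2,763 = $1,105.20. OOP would hit $3,398.60 > $2,300, so the cap limits the owner to $2,300 − $2,293.40 = $6.60.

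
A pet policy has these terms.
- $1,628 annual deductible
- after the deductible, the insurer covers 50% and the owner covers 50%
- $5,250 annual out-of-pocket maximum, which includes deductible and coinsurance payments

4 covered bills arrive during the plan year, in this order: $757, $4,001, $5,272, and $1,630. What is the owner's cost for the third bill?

#1 ($757): entire amount goes to the deductible. Owner pays $757; OOP now $757.
#2 ($4,001): $871 finishes the deductible; $3,130 goes to coinsurance; coinsurance $3,130 × 50% = $1,565. Cost to owner: $2,436. OOP to date $3,193.
#3 ($5,272): deductible met; 50% of $5,272 = $2,636. Adding that to $3,193 gives $5,829, past the $5,250 cap; owner pays only $5,250 − $3,193 = $2,057.

$2,057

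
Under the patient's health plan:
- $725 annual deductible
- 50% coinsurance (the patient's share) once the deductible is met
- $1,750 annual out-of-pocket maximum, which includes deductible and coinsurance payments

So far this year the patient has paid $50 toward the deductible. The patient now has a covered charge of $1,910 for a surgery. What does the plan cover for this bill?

$617.50

Deductible still to meet: $725 − $50 = $675.
That leaves $1,910 − $675 = $1,235 for coinsurance.
Coinsurance: $1,235 × 50% = $617.50.
Patient responsibility before any cap: $675 + $617.50 = $1,292.50.
Total out-of-pocket so far would be $50 + $1,292.50 = $1,342.50, below the $1,750 cap — no reduction.
Insurer pays the balance: $1,910 − $1,292.50 = $617.50.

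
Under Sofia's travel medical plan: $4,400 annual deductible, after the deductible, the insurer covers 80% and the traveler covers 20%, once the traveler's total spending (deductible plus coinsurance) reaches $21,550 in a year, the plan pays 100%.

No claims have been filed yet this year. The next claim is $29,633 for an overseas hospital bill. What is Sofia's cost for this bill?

$9,446.60

Deductible not yet touched, so the first $4,400 of the bill goes to the deductible.
The remaining $25,233 (= $29,633 − $4,400) moves to coinsurance.
Traveler's 20% share of $25,233 is $5,046.60.
So the traveler owes $4,400 + $5,046.60 = $9,446.60 before any cap.
Year-to-date out-of-pocket becomes $0 + $9,446.60 = $9,446.60, still under the $21,550 maximum, so no cap applies.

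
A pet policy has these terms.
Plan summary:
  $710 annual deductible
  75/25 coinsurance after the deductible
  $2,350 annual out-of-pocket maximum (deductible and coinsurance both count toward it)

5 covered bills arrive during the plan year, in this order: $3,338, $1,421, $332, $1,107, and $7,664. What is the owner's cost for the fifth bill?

$268

Claim 1 — $3,338: $710 finishes the deductible; $2,628 goes to coinsurance; owner's 25% is $657. Cost to owner: $1,367. OOP to date $1,367.
Claim 2 — $1,421: 25% coinsurance on $1,421 = $355.25. Owner pays $355.25; OOP now $1,722.25.
Claim 3 — $332: 25% coinsurance on $332 = $83. Cost to owner: $83. OOP to date $1,805.25.
Claim 4 — $1,107: deductible met; 25% of $1,107 = $276.75. Owner owes $276.75 (running OOP $2,082).
Claim 5 — $7,664: 25% coinsurance on $7,664 = $1,916. OOP would hit $3,998 > $2,350, so the cap limits the owner to $2,350 − $2,082 = $268.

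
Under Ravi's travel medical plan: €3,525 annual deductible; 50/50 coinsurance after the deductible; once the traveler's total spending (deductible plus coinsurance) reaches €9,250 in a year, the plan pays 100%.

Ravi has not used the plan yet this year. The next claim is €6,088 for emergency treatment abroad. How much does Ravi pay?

€4,806.50

The full €3,525 deductible is still open; €3,525 of this bill applies to it.
After the €3,525 deductible portion, €6,088 − €3,525 = €2,563 is subject to coinsurance.
Traveler's 50% share of €2,563 is €1,281.50.
Traveler responsibility before any cap: €3,525 + €1,281.50 = €4,806.50.
Cumulative spending €0 + €4,806.50 = €4,806.50 stays under the €9,250 maximum.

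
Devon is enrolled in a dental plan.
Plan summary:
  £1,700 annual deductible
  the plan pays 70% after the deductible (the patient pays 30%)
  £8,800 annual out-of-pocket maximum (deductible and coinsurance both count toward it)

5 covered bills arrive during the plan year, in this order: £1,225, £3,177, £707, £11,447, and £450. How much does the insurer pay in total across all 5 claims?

£10,714.20

Bill 1, £1,225: entire amount goes to the deductible. Cost to patient: £1,225. OOP to date £1,225. Plan pays £1,225 − £1,225 = £0.
Bill 2, £3,177: £475 to deductible, leaving £2,702; patient's 30% is £810.60. Patient pays £1,285.60; OOP now £2,510.60. Plan pays £3,177 − £1,285.60 = £1,891.40.
Bill 3, £707: 30% coinsurance on £707 = £212.10. Patient pays £212.10; OOP now £2,722.70. Insurer: £707 − £212.10 = £494.90.
Bill 4, £11,447: deductible met; 30% of £11,447 = £3,434.10. Patient owes £3,434.10 (running OOP £6,156.80). Plan pays £11,447 − £3,434.10 = £8,012.90.
Bill 5, £450: 30% coinsurance on £450 = £135. Patient pays £135; OOP now £6,291.80. Insurer: £450 − £135 = £315.
Insurer total = bills − patient's total = £17,006 − £6,291.80 = £10,714.20.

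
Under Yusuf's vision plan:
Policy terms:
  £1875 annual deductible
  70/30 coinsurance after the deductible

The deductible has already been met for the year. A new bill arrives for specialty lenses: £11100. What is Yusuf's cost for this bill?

£3330

The deductible is already satisfied, so the full bill goes to coinsurance.
Coinsurance: £11100 × 30% = £3330.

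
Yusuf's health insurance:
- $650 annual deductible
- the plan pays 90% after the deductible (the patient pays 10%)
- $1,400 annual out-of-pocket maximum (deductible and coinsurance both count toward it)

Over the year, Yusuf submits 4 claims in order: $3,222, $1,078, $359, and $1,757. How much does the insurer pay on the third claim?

Bill 1, $3,222: deductible takes $650, $2,572 remains; patient's 10% is $257.20. Patient owes $907.20 (running OOP $907.20). Insurer: $3,222 − $907.20 = $2,314.80.
Bill 2, $1,078: 10% coinsurance on $1,078 = $107.80. Patient pays $107.80; OOP now $1,015. Insurer: $1,078 − $107.80 = $970.20.
Bill 3, $359: deductible already satisfied, so patient's share is 10% × $359 = $35.90. Patient owes $35.90 (running OOP $1,050.90). Plan pays $359 − $35.90 = $323.10.

$323.10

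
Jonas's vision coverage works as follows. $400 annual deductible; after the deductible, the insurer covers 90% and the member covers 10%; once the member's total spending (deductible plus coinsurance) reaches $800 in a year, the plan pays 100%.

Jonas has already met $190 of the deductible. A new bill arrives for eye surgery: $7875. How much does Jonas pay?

$610

Remaining deductible: $400 − $190 = $210.
After the $210 deductible portion, $7875 − $210 = $7665 is subject to coinsurance.
Coinsurance: $7665 × 10% = $766.50.
That puts the member's cost at $210 + $766.50 = $976.50 before any cap.
Adding $976.50 to the $190 already spent would give $1166.50, which exceeds the $800 cap; the member pays just $800 − $190 = $610.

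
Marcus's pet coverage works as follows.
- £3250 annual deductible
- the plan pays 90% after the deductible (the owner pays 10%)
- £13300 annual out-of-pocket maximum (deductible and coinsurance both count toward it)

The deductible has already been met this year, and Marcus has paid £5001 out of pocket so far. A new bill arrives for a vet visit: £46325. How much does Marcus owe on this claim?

£4632.50

With the deductible met, the entire £46325 is subject to coinsurance.
Owner's 10% share of £46325 is £4632.50.
Year-to-date out-of-pocket becomes £5001 + £4632.50 = £9633.50, still under the £13300 maximum, so no cap applies.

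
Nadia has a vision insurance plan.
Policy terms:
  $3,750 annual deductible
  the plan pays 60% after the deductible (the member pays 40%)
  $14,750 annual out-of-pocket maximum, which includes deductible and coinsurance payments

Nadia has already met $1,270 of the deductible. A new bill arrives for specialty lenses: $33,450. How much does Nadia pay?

$13,480

Deductible still to meet: $3,750 − $1,270 = $2,480.
The remaining $30,970 (= $33,450 − $2,480) moves to coinsurance.
Coinsurance: $30,970 × 40% = $12,388.
Member responsibility before any cap: $2,480 + $12,388 = $14,868.
Adding $14,868 to the $1,270 already spent would give $16,138, which exceeds the $14,750 cap; the member pays just $14,750 − $1,270 = $13,480.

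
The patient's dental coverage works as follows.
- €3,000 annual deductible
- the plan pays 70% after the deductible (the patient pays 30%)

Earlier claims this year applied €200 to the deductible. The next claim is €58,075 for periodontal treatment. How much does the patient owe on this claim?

Deductible still to meet: €3,000 − €200 = €2,800.
The remaining €55,275 (= €58,075 − €2,800) moves to coinsurance.
Patient's 30% share of €55,275 is €16,582.50.
That puts the patient's cost at €2,800 + €16,582.50 = €19,382.50.

€19,382.50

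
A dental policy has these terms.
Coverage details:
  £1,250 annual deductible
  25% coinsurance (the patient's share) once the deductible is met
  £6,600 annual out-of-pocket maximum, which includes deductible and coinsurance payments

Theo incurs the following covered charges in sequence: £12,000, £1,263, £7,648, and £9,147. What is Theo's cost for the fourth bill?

Claim 1 (£12,000): £1,250 finishes the deductible; £10,750 goes to coinsurance; 25% of £10,750 = £2,687.50. Patient owes £3,937.50 (running OOP £3,937.50).
Claim 2 (£1,263): 25% coinsurance on £1,263 = £315.75. Patient pays £315.75; OOP now £4,253.25.
Claim 3 (£7,648): deductible already satisfied, so patient's share is 25% × £7,648 = £1,912. Patient owes £1,912 (running OOP £6,165.25).
Claim 4 (£9,147): 25% coinsurance on £9,147 = £2,286.75. OOP would hit £8,452 > £6,600, so the cap limits the patient to £6,600 − £6,165.25 = £434.75.

£434.75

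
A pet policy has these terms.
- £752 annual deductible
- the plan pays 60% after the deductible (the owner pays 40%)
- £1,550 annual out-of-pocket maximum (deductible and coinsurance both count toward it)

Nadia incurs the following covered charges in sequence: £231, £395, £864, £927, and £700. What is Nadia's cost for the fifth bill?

£132

Bill 1, £231: entire amount goes to the deductible. Owner owes £231 (running OOP £231).
Bill 2, £395: all of it applies to the deductible. Cost to owner: £395. OOP to date £626.
Bill 3, £864: £126 to deductible, leaving £738; owner's 40% is £295.20. Owner pays £421.20; OOP now £1,047.20.
Bill 4, £927: deductible already satisfied, so owner's share is 40% × £927 = £370.80. Owner pays £370.80; OOP now £1,418.
Bill 5, £700: 40% coinsurance on £700 = £280. Adding that to £1,418 gives £1,698, past the £1,550 cap; owner pays only £1,550 − £1,418 = £132.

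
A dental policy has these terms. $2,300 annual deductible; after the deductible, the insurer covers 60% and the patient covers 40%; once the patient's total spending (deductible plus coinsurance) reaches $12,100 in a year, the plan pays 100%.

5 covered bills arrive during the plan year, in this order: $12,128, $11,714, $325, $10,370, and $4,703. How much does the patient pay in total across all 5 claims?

$12,100

Bill 1, $12,128: $2,300 finishes the deductible; $9,828 goes to coinsurance; patient's 40% is $3,931.20. Cost to patient: $6,231.20. OOP to date $6,231.20.
Bill 2, $11,714: deductible already satisfied, so patient's share is 40% × $11,714 = $4,685.60. Cost to patient: $4,685.60. OOP to date $10,916.80.
Bill 3, $325: 40% coinsurance on $325 = $130. Cost to patient: $130. OOP to date $11,046.80.
Bill 4, $10,370: deductible already satisfied, so patient's share is 40% × $10,370 = $4,148. That would push OOP to $15,194.80, over the $12,100 cap, so patient pays $12,100 − $11,046.80 = $1,053.20.
Bill 5, $4,703: 40% coinsurance on $4,703 = $1,881.20. Adding that to $12,100 gives $13,981.20, past the $12,100 cap; patient pays only $12,100 − $12,100 = $0.
Summing the patient's payments: $6,231.20 + $4,685.60 + $130 + $1,053.20 + $0 = $12,100.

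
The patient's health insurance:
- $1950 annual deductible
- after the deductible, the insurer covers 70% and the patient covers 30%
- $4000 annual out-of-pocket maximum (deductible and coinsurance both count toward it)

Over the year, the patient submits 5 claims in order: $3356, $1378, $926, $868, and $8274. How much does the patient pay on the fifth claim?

$676.60

#1 ($3356): deductible takes $1950, $1406 remains; patient's 30% is $421.80. Cost to patient: $2371.80. OOP to date $2371.80.
#2 ($1378): 30% coinsurance on $1378 = $413.40. Patient pays $413.40; OOP now $2785.20.
#3 ($926): deductible met; 30% of $926 = $277.80. Cost to patient: $277.80. OOP to date $3063.
#4 ($868): deductible already satisfied, so patient's share is 30% × $868 = $260.40. Patient pays $260.40; OOP now $3323.40.
#5 ($8274): deductible met; 30% of $8274 = $2482.20. That would push OOP to $5805.60, over the $4000 cap, so patient pays $4000 − $3323.40 = $676.60.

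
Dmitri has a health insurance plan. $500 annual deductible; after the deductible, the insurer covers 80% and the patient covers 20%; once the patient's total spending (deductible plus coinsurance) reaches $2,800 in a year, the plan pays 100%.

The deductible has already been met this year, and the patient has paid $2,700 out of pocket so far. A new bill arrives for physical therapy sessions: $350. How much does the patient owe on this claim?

The deductible is already satisfied, so the full bill goes to coinsurance.
20% of $350 = $70 falls to the patient.
Total out-of-pocket so far would be $2,700 + $70 = $2,770, below the $2,800 cap — no reduction.

$70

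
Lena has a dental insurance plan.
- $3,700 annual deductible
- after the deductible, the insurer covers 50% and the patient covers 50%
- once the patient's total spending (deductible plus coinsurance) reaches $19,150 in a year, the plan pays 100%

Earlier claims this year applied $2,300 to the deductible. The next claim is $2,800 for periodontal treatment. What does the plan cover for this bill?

Deductible still to meet: $3,700 − $2,300 = $1,400.
That leaves $2,800 − $1,400 = $1,400 for coinsurance.
Patient's 50% share of $1,400 is $700.
Patient responsibility before any cap: $1,400 + $700 = $2,100.
Year-to-date out-of-pocket becomes $2,300 + $2,100 = $4,400, still under the $19,150 maximum, so no cap applies.
Insurer pays the balance: $2,800 − $2,100 = $700.

$700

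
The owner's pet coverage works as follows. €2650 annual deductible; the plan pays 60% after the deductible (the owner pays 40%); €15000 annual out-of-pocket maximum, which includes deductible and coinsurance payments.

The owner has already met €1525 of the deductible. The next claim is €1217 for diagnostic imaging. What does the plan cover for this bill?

€55.20

Deductible still to meet: €2650 − €1525 = €1125.
That leaves €1217 − €1125 = €92 for coinsurance.
Coinsurance: €92 × 40% = €36.80.
So the owner owes €1125 + €36.80 = €1161.80 before any cap.
Cumulative spending €1525 + €1161.80 = €2686.80 stays under the €15000 maximum.
Insurer pays the balance: €1217 − €1161.80 = €55.20.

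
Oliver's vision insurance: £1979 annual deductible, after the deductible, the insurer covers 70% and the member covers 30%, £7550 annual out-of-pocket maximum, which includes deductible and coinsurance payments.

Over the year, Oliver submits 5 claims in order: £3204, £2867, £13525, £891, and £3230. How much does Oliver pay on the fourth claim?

£267.30

Bill 1, £3204: deductible takes £1979, £1225 remains; coinsurance £1225 × 30% = £367.50. Member owes £2346.50 (running OOP £2346.50).
Bill 2, £2867: deductible met; 30% of £2867 = £860.10. Cost to member: £860.10. OOP to date £3206.60.
Bill 3, £13525: deductible already satisfied, so member's share is 30% × £13525 = £4057.50. Member pays £4057.50; OOP now £7264.10.
Bill 4, £891: deductible met; 30% of £891 = £267.30. Member owes £267.30 (running OOP £7531.40).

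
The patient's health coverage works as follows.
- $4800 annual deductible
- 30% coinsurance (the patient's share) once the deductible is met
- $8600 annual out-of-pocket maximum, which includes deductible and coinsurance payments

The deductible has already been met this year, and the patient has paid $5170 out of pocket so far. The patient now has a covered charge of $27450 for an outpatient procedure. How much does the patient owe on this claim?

$3430

The deductible is already satisfied, so the full bill goes to coinsurance.
30% of $27450 = $8235 falls to the patient.
Year-to-date out-of-pocket would reach $5170 + $8235 = $13405, above the $8600 maximum, so the patient pays only $8600 − $5170 = $3430.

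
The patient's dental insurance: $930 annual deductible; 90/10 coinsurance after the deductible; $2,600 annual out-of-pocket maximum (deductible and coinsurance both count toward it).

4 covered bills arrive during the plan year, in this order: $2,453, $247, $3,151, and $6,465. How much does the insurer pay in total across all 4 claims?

#1 ($2,453): deductible takes $930, $1,523 remains; patient's 10% is $152.30. Patient owes $1,082.30 (running OOP $1,082.30). Plan pays $2,453 − $1,082.30 = $1,370.70.
#2 ($247): deductible already satisfied, so patient's share is 10% × $247 = $24.70. Patient pays $24.70; OOP now $1,107. Plan pays $247 − $24.70 = $222.30.
#3 ($3,151): deductible met; 10% of $3,151 = $315.10. Patient owes $315.10 (running OOP $1,422.10). Plan pays $3,151 − $315.10 = $2,835.90.
#4 ($6,465): deductible already satisfied, so patient's share is 10% × $6,465 = $646.50. Cost to patient: $646.50. OOP to date $2,068.60. Plan pays $6,465 − $646.50 = $5,818.50.
Insurer total: $1,370.70 + $222.30 + $2,835.90 + $5,818.50 = $10,247.40.

$10,247.40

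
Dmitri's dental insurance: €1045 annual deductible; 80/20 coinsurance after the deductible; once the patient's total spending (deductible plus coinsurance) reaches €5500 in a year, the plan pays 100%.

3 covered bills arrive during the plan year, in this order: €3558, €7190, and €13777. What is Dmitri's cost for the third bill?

Bill 1, €3558: €1045 finishes the deductible; €2513 goes to coinsurance; patient's 20% is €502.60. Patient pays €1547.60; OOP now €1547.60.
Bill 2, €7190: deductible met; 20% of €7190 = €1438. Cost to patient: €1438. OOP to date €2985.60.
Bill 3, €13777: deductible met; 20% of €13777 = €2755.40. Adding that to €2985.60 gives €5741, past the €5500 cap; patient pays only €5500 − €2985.60 = €2514.40.

€2514.40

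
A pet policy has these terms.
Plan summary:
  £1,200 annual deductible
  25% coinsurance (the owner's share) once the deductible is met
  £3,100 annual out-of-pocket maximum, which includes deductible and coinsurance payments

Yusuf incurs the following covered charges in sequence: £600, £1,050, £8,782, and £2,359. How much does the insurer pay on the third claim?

Bill 1, £600: all of it applies to the deductible. Owner owes £600 (running OOP £600). Insurer: £600 − £600 = £0.
Bill 2, £1,050: £600 finishes the deductible; £450 goes to coinsurance; coinsurance £450 × 25% = £112.50. Cost to owner: £712.50. OOP to date £1,312.50. Plan pays £1,050 − £712.50 = £337.50.
Bill 3, £8,782: deductible met; 25% of £8,782 = £2,195.50. Adding that to £1,312.50 gives £3,508, past the £3,100 cap; owner pays only £3,100 − £1,312.50 = £1,787.50. Insurer: £8,782 − £1,787.50 = £6,994.50.

£6,994.50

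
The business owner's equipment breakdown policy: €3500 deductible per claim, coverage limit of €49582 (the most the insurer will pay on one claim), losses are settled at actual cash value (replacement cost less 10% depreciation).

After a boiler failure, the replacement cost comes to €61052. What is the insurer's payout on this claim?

€49582

Actual cash value after 10% depreciation: €61052 × 90% = €54946.80.
Less the €3500 deductible: €54946.80 − €3500 = €51446.80.
The €49582 per-incident cap binds; insurer pays €49582.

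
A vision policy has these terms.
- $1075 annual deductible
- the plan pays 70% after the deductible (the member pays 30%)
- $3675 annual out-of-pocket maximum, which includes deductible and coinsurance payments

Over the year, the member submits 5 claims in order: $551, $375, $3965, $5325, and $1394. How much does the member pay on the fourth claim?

$1455.20

#1 ($551): all of it applies to the deductible. Cost to member: $551. OOP to date $551.
#2 ($375): entire amount goes to the deductible. Member owes $375 (running OOP $926).
#3 ($3965): deductible takes $149, $3816 remains; 30% of $3816 = $1144.80. Cost to member: $1293.80. OOP to date $2219.80.
#4 ($5325): deductible already satisfied, so member's share is 30% × $5325 = $1597.50. Adding that to $2219.80 gives $3817.30, past the $3675 cap; member pays only $3675 − $2219.80 = $1455.20.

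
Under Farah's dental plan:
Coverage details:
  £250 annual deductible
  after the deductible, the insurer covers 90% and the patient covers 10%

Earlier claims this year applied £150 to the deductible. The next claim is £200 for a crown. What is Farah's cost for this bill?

Remaining deductible: £250 − £150 = £100.
The remaining £100 (= £200 − £100) moves to coinsurance.
Coinsurance: £100 × 10% = £10.
Patient responsibility: £100 + £10 = £110.

£110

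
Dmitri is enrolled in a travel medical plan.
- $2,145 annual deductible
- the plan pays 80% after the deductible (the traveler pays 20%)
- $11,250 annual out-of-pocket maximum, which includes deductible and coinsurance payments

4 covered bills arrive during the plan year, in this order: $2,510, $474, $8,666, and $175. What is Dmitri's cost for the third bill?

$1,733.20

Bill 1, $2,510: $2,145 finishes the deductible; $365 goes to coinsurance; traveler's 20% is $73. Cost to traveler: $2,218. OOP to date $2,218.
Bill 2, $474: deductible already satisfied, so traveler's share is 20% × $474 = $94.80. Cost to traveler: $94.80. OOP to date $2,312.80.
Bill 3, $8,666: 20% coinsurance on $8,666 = $1,733.20. Cost to traveler: $1,733.20. OOP to date $4,046.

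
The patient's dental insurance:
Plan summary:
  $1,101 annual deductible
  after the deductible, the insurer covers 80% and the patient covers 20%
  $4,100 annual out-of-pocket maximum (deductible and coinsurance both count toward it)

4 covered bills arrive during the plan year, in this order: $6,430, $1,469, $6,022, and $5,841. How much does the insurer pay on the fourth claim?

$5,406

Bill 1, $6,430: $1,101 to deductible, leaving $5,329; 20% of $5,329 = $1,065.80. Patient pays $2,166.80; OOP now $2,166.80. Plan pays $6,430 − $2,166.80 = $4,263.20.
Bill 2, $1,469: deductible already satisfied, so patient's share is 20% × $1,469 = $293.80. Cost to patient: $293.80. OOP to date $2,460.60. Insurer: $1,469 − $293.80 = $1,175.20.
Bill 3, $6,022: 20% coinsurance on $6,022 = $1,204.40. Patient pays $1,204.40; OOP now $3,665. Plan pays $6,022 − $1,204.40 = $4,817.60.
Bill 4, $5,841: deductible already satisfied, so patient's share is 20% × $5,841 = $1,168.20. OOP would hit $4,833.20 > $4,100, so the cap limits the patient to $4,100 − $3,665 = $435. Plan pays $5,841 − $435 = $5,406.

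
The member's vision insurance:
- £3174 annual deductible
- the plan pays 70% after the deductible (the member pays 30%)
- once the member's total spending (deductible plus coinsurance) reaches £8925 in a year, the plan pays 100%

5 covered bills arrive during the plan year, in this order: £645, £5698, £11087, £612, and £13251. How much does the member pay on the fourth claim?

Claim 1 — £645: all of it applies to the deductible. Cost to member: £645. OOP to date £645.
Claim 2 — £5698: £2529 to deductible, leaving £3169; 30% of £3169 = £950.70. Cost to member: £3479.70. OOP to date £4124.70.
Claim 3 — £11087: 30% coinsurance on £11087 = £3326.10. Member owes £3326.10 (running OOP £7450.80).
Claim 4 — £612: deductible met; 30% of £612 = £183.60. Cost to member: £183.60. OOP to date £7634.40.

£183.60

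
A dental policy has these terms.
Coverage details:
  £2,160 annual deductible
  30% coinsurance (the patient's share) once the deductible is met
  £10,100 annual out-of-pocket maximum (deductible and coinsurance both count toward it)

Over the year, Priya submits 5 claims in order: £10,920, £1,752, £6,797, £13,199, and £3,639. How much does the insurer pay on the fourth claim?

£10,451.70

Bill 1, £10,920: £2,160 finishes the deductible; £8,760 goes to coinsurance; 30% of £8,760 = £2,628. Patient owes £4,788 (running OOP £4,788). Insurer: £10,920 − £4,788 = £6,132.
Bill 2, £1,752: deductible met; 30% of £1,752 = £525.60. Patient pays £525.60; OOP now £5,313.60. Plan pays £1,752 − £525.60 = £1,226.40.
Bill 3, £6,797: 30% coinsurance on £6,797 = £2,039.10. Cost to patient: £2,039.10. OOP to date £7,352.70. Insurer: £6,797 − £2,039.10 = £4,757.90.
Bill 4, £13,199: deductible already satisfied, so patient's share is 30% × £13,199 = £3,959.70. OOP would hit £11,312.40 > £10,100, so the cap limits the patient to £10,100 − £7,352.70 = £2,747.30. Plan pays £13,199 − £2,747.30 = £10,451.70.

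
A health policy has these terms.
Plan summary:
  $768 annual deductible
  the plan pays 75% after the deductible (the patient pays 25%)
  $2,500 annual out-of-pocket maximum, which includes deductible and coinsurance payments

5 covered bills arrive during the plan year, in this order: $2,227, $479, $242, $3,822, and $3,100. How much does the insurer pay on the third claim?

$181.50

Bill 1, $2,227: deductible takes $768, $1,459 remains; coinsurance $1,459 × 25% = $364.75. Cost to patient: $1,132.75. OOP to date $1,132.75. Plan pays $2,227 − $1,132.75 = $1,094.25.
Bill 2, $479: deductible met; 25% of $479 = $119.75. Cost to patient: $119.75. OOP to date $1,252.50. Plan pays $479 − $119.75 = $359.25.
Bill 3, $242: 25% coinsurance on $242 = $60.50. Cost to patient: $60.50. OOP to date $1,313. Insurer: $242 − $60.50 = $181.50.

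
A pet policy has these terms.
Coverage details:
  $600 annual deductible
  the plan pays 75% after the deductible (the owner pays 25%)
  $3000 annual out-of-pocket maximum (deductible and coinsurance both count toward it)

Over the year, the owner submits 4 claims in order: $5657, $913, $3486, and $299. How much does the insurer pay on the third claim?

Claim 1 — $5657: deductible takes $600, $5057 remains; 25% of $5057 = $1264.25. Owner pays $1864.25; OOP now $1864.25. Insurer: $5657 − $1864.25 = $3792.75.
Claim 2 — $913: deductible already satisfied, so owner's share is 25% × $913 = $228.25. Owner owes $228.25 (running OOP $2092.50). Insurer: $913 − $228.25 = $684.75.
Claim 3 — $3486: deductible met; 25% of $3486 = $871.50. Owner owes $871.50 (running OOP $2964). Insurer: $3486 − $871.50 = $2614.50.

$2614.50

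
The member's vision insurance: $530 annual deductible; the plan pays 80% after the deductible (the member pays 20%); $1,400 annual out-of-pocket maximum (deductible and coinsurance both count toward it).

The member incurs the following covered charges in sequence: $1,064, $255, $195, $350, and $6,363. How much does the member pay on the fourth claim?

Bill 1, $1,064: $530 finishes the deductible; $534 goes to coinsurance; coinsurance $534 × 20% = $106.80. Cost to member: $636.80. OOP to date $636.80.
Bill 2, $255: deductible already satisfied, so member's share is 20% × $255 = $51. Cost to member: $51. OOP to date $687.80.
Bill 3, $195: deductible met; 20% of $195 = $39. Member pays $39; OOP now $726.80.
Bill 4, $350: deductible met; 20% of $350 = $70. Member pays $70; OOP now $796.80.

$70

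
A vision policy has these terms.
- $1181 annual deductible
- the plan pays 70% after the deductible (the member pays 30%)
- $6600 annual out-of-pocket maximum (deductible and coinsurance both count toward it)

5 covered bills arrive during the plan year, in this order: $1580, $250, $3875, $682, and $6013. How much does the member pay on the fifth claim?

$1803.90

Claim 1 — $1580: deductible takes $1181, $399 remains; 30% of $399 = $119.70. Cost to member: $1300.70. OOP to date $1300.70.
Claim 2 — $250: 30% coinsurance on $250 = $75. Cost to member: $75. OOP to date $1375.70.
Claim 3 — $3875: deductible met; 30% of $3875 = $1162.50. Cost to member: $1162.50. OOP to date $2538.20.
Claim 4 — $682: deductible already satisfied, so member's share is 30% × $682 = $204.60. Cost to member: $204.60. OOP to date $2742.80.
Claim 5 — $6013: deductible already satisfied, so member's share is 30% × $6013 = $1803.90. Cost to member: $1803.90. OOP to date $4546.70.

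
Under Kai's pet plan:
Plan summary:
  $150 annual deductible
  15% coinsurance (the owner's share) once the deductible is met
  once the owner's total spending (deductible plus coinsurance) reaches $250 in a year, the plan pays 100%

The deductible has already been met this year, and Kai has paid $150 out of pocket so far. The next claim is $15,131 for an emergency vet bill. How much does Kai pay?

The deductible is already satisfied, so the full bill goes to coinsurance.
Owner's 15% share of $15,131 is $2,269.65.
That would bring total out-of-pocket to $2,419.65, past the $250 cap. The owner is capped at $250 − $150 = $100 on this claim.

$100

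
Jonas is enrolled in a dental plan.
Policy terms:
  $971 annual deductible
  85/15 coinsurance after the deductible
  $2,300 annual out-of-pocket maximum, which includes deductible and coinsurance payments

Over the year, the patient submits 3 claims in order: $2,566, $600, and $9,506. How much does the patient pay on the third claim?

$999.75

Claim 1 — $2,566: $971 finishes the deductible; $1,595 goes to coinsurance; patient's 15% is $239.25. Patient owes $1,210.25 (running OOP $1,210.25).
Claim 2 — $600: deductible already satisfied, so patient's share is 15% × $600 = $90. Patient owes $90 (running OOP $1,300.25).
Claim 3 — $9,506: deductible met; 15% of $9,506 = $1,425.90. Adding that to $1,300.25 gives $2,726.15, past the $2,300 cap; patient pays only $2,300 − $1,300.25 = $999.75.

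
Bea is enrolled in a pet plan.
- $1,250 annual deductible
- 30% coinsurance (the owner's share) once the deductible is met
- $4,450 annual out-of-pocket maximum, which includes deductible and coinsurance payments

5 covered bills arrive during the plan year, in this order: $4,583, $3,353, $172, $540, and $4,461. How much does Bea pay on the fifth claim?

$980.60

Claim 1 — $4,583: $1,250 finishes the deductible; $3,333 goes to coinsurance; owner's 30% is $999.90. Owner owes $2,249.90 (running OOP $2,249.90).
Claim 2 — $3,353: deductible met; 30% of $3,353 = $1,005.90. Cost to owner: $1,005.90. OOP to date $3,255.80.
Claim 3 — $172: deductible met; 30% of $172 = $51.60. Owner pays $51.60; OOP now $3,307.40.
Claim 4 — $540: deductible met; 30% of $540 = $162. Owner owes $162 (running OOP $3,469.40).
Claim 5 — $4,461: deductible met; 30% of $4,461 = $1,338.30. OOP would hit $4,807.70 > $4,450, so the cap limits the owner to $4,450 − $3,469.40 = $980.60.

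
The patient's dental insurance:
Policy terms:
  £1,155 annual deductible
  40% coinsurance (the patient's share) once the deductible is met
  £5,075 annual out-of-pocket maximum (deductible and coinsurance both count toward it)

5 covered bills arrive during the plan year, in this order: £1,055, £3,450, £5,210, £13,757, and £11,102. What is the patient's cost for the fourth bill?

£496

#1 (£1,055): fully absorbed by the deductible. Patient owes £1,055 (running OOP £1,055).
#2 (£3,450): deductible takes £100, £3,350 remains; patient's 40% is £1,340. Cost to patient: £1,440. OOP to date £2,495.
#3 (£5,210): deductible already satisfied, so patient's share is 40% × £5,210 = £2,084. Patient owes £2,084 (running OOP £4,579).
#4 (£13,757): deductible already satisfied, so patient's share is 40% × £13,757 = £5,502.80. That would push OOP to £10,081.80, over the £5,075 cap, so patient pays £5,075 − £4,579 = £496.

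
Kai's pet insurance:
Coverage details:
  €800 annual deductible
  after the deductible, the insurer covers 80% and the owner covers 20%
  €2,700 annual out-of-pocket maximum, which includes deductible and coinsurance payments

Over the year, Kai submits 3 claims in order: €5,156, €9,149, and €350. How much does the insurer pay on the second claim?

Claim 1 — €5,156: €800 to deductible, leaving €4,356; owner's 20% is €871.20. Owner pays €1,671.20; OOP now €1,671.20. Plan pays €5,156 − €1,671.20 = €3,484.80.
Claim 2 — €9,149: 20% coinsurance on €9,149 = €1,829.80. Adding that to €1,671.20 gives €3,501, past the €2,700 cap; owner pays only €2,700 − €1,671.20 = €1,028.80. Insurer: €9,149 − €1,028.80 = €8,120.20.

€8,120.20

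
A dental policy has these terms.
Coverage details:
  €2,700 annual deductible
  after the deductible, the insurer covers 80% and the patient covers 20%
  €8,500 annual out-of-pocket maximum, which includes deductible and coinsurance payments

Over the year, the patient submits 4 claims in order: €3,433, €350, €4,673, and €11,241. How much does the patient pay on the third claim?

€934.60

Bill 1, €3,433: deductible takes €2,700, €733 remains; coinsurance €733 × 20% = €146.60. Patient pays €2,846.60; OOP now €2,846.60.
Bill 2, €350: deductible already satisfied, so patient's share is 20% × €350 = €70. Cost to patient: €70. OOP to date €2,916.60.
Bill 3, €4,673: 20% coinsurance on €4,673 = €934.60. Patient owes €934.60 (running OOP €3,851.20).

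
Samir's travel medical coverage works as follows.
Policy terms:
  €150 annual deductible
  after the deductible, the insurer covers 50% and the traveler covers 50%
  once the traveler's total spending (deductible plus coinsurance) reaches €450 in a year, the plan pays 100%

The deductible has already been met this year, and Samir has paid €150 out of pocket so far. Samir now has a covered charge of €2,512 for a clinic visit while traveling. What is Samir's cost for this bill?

€300

With the deductible met, the entire €2,512 is subject to coinsurance.
50% of €2,512 = €1,256 falls to the traveler.
Year-to-date out-of-pocket would reach €150 + €1,256 = €1,406, above the €450 maximum, so the traveler pays only €450 − €150 = €300.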